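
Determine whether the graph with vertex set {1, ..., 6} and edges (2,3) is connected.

Step 1: Build adjacency list from edges:
  1: (none)
  2: 3
  3: 2
  4: (none)
  5: (none)
  6: (none)

Step 2: Run BFS/DFS from vertex 1:
  Visited: {1}
  Reached 1 of 6 vertices

Step 3: Only 1 of 6 vertices reached. Graph is disconnected.
Connected components: {1}, {2, 3}, {4}, {5}, {6}
Answer: No, the graph is not connected (5 components).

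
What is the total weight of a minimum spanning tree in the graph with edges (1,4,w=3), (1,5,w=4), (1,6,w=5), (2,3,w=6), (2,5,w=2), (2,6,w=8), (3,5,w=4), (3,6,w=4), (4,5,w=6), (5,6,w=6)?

Apply Kruskal's algorithm (sort edges by weight, add if no cycle):

Sorted edges by weight:
  (2,5) w=2
  (1,4) w=3
  (1,5) w=4
  (3,6) w=4
  (3,5) w=4
  (1,6) w=5
  (2,3) w=6
  (4,5) w=6
  (5,6) w=6
  (2,6) w=8

Add edge (2,5) w=2 -- no cycle. Running total: 2
Add edge (1,4) w=3 -- no cycle. Running total: 5
Add edge (1,5) w=4 -- no cycle. Running total: 9
Add edge (3,6) w=4 -- no cycle. Running total: 13
Add edge (3,5) w=4 -- no cycle. Running total: 17

MST edges: (2,5,w=2), (1,4,w=3), (1,5,w=4), (3,6,w=4), (3,5,w=4)
Total MST weight: 2 + 3 + 4 + 4 + 4 = 17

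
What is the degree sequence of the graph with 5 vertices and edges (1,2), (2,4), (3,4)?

Step 1: Count edges incident to each vertex:
  deg(1) = 1 (neighbors: 2)
  deg(2) = 2 (neighbors: 1, 4)
  deg(3) = 1 (neighbors: 4)
  deg(4) = 2 (neighbors: 2, 3)
  deg(5) = 0 (neighbors: none)

Step 2: Sort degrees in non-increasing order:
  Degrees: [1, 2, 1, 2, 0] -> sorted: [2, 2, 1, 1, 0]

Degree sequence: [2, 2, 1, 1, 0]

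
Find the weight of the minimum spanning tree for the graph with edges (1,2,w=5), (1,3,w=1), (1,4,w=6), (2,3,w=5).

Apply Kruskal's algorithm (sort edges by weight, add if no cycle):

Sorted edges by weight:
  (1,3) w=1
  (1,2) w=5
  (2,3) w=5
  (1,4) w=6

Add edge (1,3) w=1 -- no cycle. Running total: 1
Add edge (1,2) w=5 -- no cycle. Running total: 6
Skip edge (2,3) w=5 -- would create cycle
Add edge (1,4) w=6 -- no cycle. Running total: 12

MST edges: (1,3,w=1), (1,2,w=5), (1,4,w=6)
Total MST weight: 1 + 5 + 6 = 12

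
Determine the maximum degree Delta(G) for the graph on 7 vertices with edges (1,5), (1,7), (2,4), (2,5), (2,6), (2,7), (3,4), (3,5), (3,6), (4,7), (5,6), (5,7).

Step 1: Count edges incident to each vertex:
  deg(1) = 2 (neighbors: 5, 7)
  deg(2) = 4 (neighbors: 4, 5, 6, 7)
  deg(3) = 3 (neighbors: 4, 5, 6)
  deg(4) = 3 (neighbors: 2, 3, 7)
  deg(5) = 5 (neighbors: 1, 2, 3, 6, 7)
  deg(6) = 3 (neighbors: 2, 3, 5)
  deg(7) = 4 (neighbors: 1, 2, 4, 5)

Step 2: Find maximum:
  max(2, 4, 3, 3, 5, 3, 4) = 5 (vertex 5)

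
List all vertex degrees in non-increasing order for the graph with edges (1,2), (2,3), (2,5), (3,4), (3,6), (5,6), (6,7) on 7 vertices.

Step 1: Count edges incident to each vertex:
  deg(1) = 1 (neighbors: 2)
  deg(2) = 3 (neighbors: 1, 3, 5)
  deg(3) = 3 (neighbors: 2, 4, 6)
  deg(4) = 1 (neighbors: 3)
  deg(5) = 2 (neighbors: 2, 6)
  deg(6) = 3 (neighbors: 3, 5, 7)
  deg(7) = 1 (neighbors: 6)

Step 2: Sort degrees in non-increasing order:
  Degrees: [1, 3, 3, 1, 2, 3, 1] -> sorted: [3, 3, 3, 2, 1, 1, 1]

Degree sequence: [3, 3, 3, 2, 1, 1, 1]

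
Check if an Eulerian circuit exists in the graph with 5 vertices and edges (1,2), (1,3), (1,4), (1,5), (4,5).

Step 1: Find the degree of each vertex:
  deg(1) = 4
  deg(2) = 1
  deg(3) = 1
  deg(4) = 2
  deg(5) = 2

Step 2: Count vertices with odd degree:
  Odd-degree vertices: 2, 3 (2 total)

Step 3: Apply Euler's theorem:
  - Eulerian circuit exists iff graph is connected and all vertices have even degree
  - Eulerian path exists iff graph is connected and has 0 or 2 odd-degree vertices

Graph is connected with exactly 2 odd-degree vertices (2, 3).
Eulerian path exists (starting and ending at the odd-degree vertices), but no Eulerian circuit.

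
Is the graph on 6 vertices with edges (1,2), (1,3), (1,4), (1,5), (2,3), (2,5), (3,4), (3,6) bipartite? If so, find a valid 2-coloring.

Step 1: Attempt 2-coloring using BFS:
  Start at vertex 1, assign color 0
  Color vertex 2 with color 1 (neighbor of 1)
  Color vertex 3 with color 1 (neighbor of 1)
  Color vertex 4 with color 1 (neighbor of 1)
  Color vertex 5 with color 1 (neighbor of 1)

Step 2: Conflict found! Vertices 2 and 3 are adjacent but have the same color.
This means the graph contains an odd cycle.

The graph is NOT bipartite.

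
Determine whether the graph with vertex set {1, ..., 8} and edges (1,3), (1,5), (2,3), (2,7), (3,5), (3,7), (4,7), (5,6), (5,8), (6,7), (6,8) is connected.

Step 1: Build adjacency list from edges:
  1: 3, 5
  2: 3, 7
  3: 1, 2, 5, 7
  4: 7
  5: 1, 3, 6, 8
  6: 5, 7, 8
  7: 2, 3, 4, 6
  8: 5, 6

Step 2: Run BFS/DFS from vertex 1:
  Visited: {1, 3, 5, 2, 7, 6, 8, 4}
  Reached 8 of 8 vertices

Step 3: All 8 vertices reached from vertex 1, so the graph is connected.
Answer: Yes, the graph is connected.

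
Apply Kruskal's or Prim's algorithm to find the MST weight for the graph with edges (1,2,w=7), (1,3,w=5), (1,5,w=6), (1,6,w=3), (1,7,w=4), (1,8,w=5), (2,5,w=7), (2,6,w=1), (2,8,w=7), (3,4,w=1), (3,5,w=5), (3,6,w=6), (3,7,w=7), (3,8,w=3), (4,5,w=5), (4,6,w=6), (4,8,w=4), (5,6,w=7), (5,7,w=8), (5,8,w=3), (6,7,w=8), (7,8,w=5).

Apply Kruskal's algorithm (sort edges by weight, add if no cycle):

Sorted edges by weight:
  (2,6) w=1
  (3,4) w=1
  (1,6) w=3
  (3,8) w=3
  (5,8) w=3
  (1,7) w=4
  (4,8) w=4
  (1,3) w=5
  (1,8) w=5
  (3,5) w=5
  (4,5) w=5
  (7,8) w=5
  (1,5) w=6
  (3,6) w=6
  (4,6) w=6
  (1,2) w=7
  (2,5) w=7
  (2,8) w=7
  (3,7) w=7
  (5,6) w=7
  (5,7) w=8
  (6,7) w=8

Add edge (2,6) w=1 -- no cycle. Running total: 1
Add edge (3,4) w=1 -- no cycle. Running total: 2
Add edge (1,6) w=3 -- no cycle. Running total: 5
Add edge (3,8) w=3 -- no cycle. Running total: 8
Add edge (5,8) w=3 -- no cycle. Running total: 11
Add edge (1,7) w=4 -- no cycle. Running total: 15
Skip edge (4,8) w=4 -- would create cycle
Add edge (1,3) w=5 -- no cycle. Running total: 20

MST edges: (2,6,w=1), (3,4,w=1), (1,6,w=3), (3,8,w=3), (5,8,w=3), (1,7,w=4), (1,3,w=5)
Total MST weight: 1 + 1 + 3 + 3 + 3 + 4 + 5 = 20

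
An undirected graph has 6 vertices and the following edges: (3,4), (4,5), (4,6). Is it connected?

Step 1: Build adjacency list from edges:
  1: (none)
  2: (none)
  3: 4
  4: 3, 5, 6
  5: 4
  6: 4

Step 2: Run BFS/DFS from vertex 1:
  Visited: {1}
  Reached 1 of 6 vertices

Step 3: Only 1 of 6 vertices reached. Graph is disconnected.
Connected components: {1}, {2}, {3, 4, 5, 6}
Answer: No, the graph is not connected (3 components).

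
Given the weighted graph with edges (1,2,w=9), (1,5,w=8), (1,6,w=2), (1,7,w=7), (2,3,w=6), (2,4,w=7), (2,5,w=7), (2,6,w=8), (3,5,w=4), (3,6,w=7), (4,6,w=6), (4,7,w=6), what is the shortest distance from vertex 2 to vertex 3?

Step 1: Build adjacency list with weights:
  1: 2(w=9), 5(w=8), 6(w=2), 7(w=7)
  2: 1(w=9), 3(w=6), 4(w=7), 5(w=7), 6(w=8)
  3: 2(w=6), 5(w=4), 6(w=7)
  4: 2(w=7), 6(w=6), 7(w=6)
  5: 1(w=8), 2(w=7), 3(w=4)
  6: 1(w=2), 2(w=8), 3(w=7), 4(w=6)
  7: 1(w=7), 4(w=6)

Step 2: Apply Dijkstra's algorithm from vertex 2:
  Visit vertex 2 (distance=0)
    Update dist[1] = 9
    Update dist[3] = 6
    Update dist[4] = 7
    Update dist[5] = 7
    Update dist[6] = 8
  Visit vertex 3 (distance=6)

Step 3: Shortest path: 2 -> 3
Total weight: 6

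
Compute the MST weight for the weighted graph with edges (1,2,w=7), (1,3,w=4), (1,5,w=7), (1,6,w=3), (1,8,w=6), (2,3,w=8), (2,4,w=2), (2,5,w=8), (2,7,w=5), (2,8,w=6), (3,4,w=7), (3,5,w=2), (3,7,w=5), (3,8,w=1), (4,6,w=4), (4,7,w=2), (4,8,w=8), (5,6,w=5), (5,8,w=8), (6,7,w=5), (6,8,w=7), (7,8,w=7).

Apply Kruskal's algorithm (sort edges by weight, add if no cycle):

Sorted edges by weight:
  (3,8) w=1
  (2,4) w=2
  (3,5) w=2
  (4,7) w=2
  (1,6) w=3
  (1,3) w=4
  (4,6) w=4
  (2,7) w=5
  (3,7) w=5
  (5,6) w=5
  (6,7) w=5
  (1,8) w=6
  (2,8) w=6
  (1,2) w=7
  (1,5) w=7
  (3,4) w=7
  (6,8) w=7
  (7,8) w=7
  (2,3) w=8
  (2,5) w=8
  (4,8) w=8
  (5,8) w=8

Add edge (3,8) w=1 -- no cycle. Running total: 1
Add edge (2,4) w=2 -- no cycle. Running total: 3
Add edge (3,5) w=2 -- no cycle. Running total: 5
Add edge (4,7) w=2 -- no cycle. Running total: 7
Add edge (1,6) w=3 -- no cycle. Running total: 10
Add edge (1,3) w=4 -- no cycle. Running total: 14
Add edge (4,6) w=4 -- no cycle. Running total: 18

MST edges: (3,8,w=1), (2,4,w=2), (3,5,w=2), (4,7,w=2), (1,6,w=3), (1,3,w=4), (4,6,w=4)
Total MST weight: 1 + 2 + 2 + 2 + 3 + 4 + 4 = 18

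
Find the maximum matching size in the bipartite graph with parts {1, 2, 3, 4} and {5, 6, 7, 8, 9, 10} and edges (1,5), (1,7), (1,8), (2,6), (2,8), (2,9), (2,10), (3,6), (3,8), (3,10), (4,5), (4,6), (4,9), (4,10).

Step 1: List the neighbors of each left vertex:
  1: 5, 7, 8
  2: 6, 8, 9, 10
  3: 6, 8, 10
  4: 5, 6, 9, 10

Step 2: Greedily match left vertices, then look for augmenting paths:
  Match 1 -- 5
  Match 2 -- 6
  Match 3 -- 8
  Match 4 -- 9
  No augmenting path remains.

Step 3: Verify this is maximum:
  Matching size 4 = min(|L|, |R|) = min(4, 6), which is an upper bound, so this matching is maximum.

Maximum matching: {(1,5), (2,6), (3,8), (4,9)}
Size: 4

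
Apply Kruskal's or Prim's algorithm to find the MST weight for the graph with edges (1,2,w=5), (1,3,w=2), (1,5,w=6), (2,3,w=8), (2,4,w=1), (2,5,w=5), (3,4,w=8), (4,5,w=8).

Apply Kruskal's algorithm (sort edges by weight, add if no cycle):

Sorted edges by weight:
  (2,4) w=1
  (1,3) w=2
  (1,2) w=5
  (2,5) w=5
  (1,5) w=6
  (2,3) w=8
  (3,4) w=8
  (4,5) w=8

Add edge (2,4) w=1 -- no cycle. Running total: 1
Add edge (1,3) w=2 -- no cycle. Running total: 3
Add edge (1,2) w=5 -- no cycle. Running total: 8
Add edge (2,5) w=5 -- no cycle. Running total: 13

MST edges: (2,4,w=1), (1,3,w=2), (1,2,w=5), (2,5,w=5)
Total MST weight: 1 + 2 + 5 + 5 = 13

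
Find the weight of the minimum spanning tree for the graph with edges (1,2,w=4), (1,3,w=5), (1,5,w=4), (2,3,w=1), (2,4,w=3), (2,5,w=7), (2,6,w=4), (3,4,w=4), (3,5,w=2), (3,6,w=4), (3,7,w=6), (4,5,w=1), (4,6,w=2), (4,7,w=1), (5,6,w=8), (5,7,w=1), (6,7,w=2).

Apply Kruskal's algorithm (sort edges by weight, add if no cycle):

Sorted edges by weight:
  (2,3) w=1
  (4,5) w=1
  (4,7) w=1
  (5,7) w=1
  (3,5) w=2
  (4,6) w=2
  (6,7) w=2
  (2,4) w=3
  (1,5) w=4
  (1,2) w=4
  (2,6) w=4
  (3,4) w=4
  (3,6) w=4
  (1,3) w=5
  (3,7) w=6
  (2,5) w=7
  (5,6) w=8

Add edge (2,3) w=1 -- no cycle. Running total: 1
Add edge (4,5) w=1 -- no cycle. Running total: 2
Add edge (4,7) w=1 -- no cycle. Running total: 3
Skip edge (5,7) w=1 -- would create cycle
Add edge (3,5) w=2 -- no cycle. Running total: 5
Add edge (4,6) w=2 -- no cycle. Running total: 7
Skip edge (6,7) w=2 -- would create cycle
Skip edge (2,4) w=3 -- would create cycle
Add edge (1,5) w=4 -- no cycle. Running total: 11

MST edges: (2,3,w=1), (4,5,w=1), (4,7,w=1), (3,5,w=2), (4,6,w=2), (1,5,w=4)
Total MST weight: 1 + 1 + 1 + 2 + 2 + 4 = 11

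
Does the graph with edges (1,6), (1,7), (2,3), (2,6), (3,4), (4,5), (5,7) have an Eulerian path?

Step 1: Find the degree of each vertex:
  deg(1) = 2
  deg(2) = 2
  deg(3) = 2
  deg(4) = 2
  deg(5) = 2
  deg(6) = 2
  deg(7) = 2

Step 2: Count vertices with odd degree:
  All vertices have even degree (0 odd-degree vertices)

Step 3: Apply Euler's theorem:
  - Eulerian circuit exists iff graph is connected and all vertices have even degree
  - Eulerian path exists iff graph is connected and has 0 or 2 odd-degree vertices

Graph is connected with 0 odd-degree vertices.
Both Eulerian circuit and Eulerian path exist.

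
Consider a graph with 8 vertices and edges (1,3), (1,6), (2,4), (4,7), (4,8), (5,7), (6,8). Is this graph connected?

Step 1: Build adjacency list from edges:
  1: 3, 6
  2: 4
  3: 1
  4: 2, 7, 8
  5: 7
  6: 1, 8
  7: 4, 5
  8: 4, 6

Step 2: Run BFS/DFS from vertex 1:
  Visited: {1, 3, 6, 8, 4, 2, 7, 5}
  Reached 8 of 8 vertices

Step 3: All 8 vertices reached from vertex 1, so the graph is connected.
Answer: Yes, the graph is connected.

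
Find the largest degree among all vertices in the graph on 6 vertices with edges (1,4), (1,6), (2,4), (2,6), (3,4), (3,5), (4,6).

Step 1: Count edges incident to each vertex:
  deg(1) = 2 (neighbors: 4, 6)
  deg(2) = 2 (neighbors: 4, 6)
  deg(3) = 2 (neighbors: 4, 5)
  deg(4) = 4 (neighbors: 1, 2, 3, 6)
  deg(5) = 1 (neighbors: 3)
  deg(6) = 3 (neighbors: 1, 2, 4)

Step 2: Find maximum:
  max(2, 2, 2, 4, 1, 3) = 4 (vertex 4)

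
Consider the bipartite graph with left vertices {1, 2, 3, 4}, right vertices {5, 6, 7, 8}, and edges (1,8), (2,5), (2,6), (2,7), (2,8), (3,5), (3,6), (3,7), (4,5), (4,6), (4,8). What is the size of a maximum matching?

Step 1: List the neighbors of each left vertex:
  1: 8
  2: 5, 6, 7, 8
  3: 5, 6, 7
  4: 5, 6, 8

Step 2: Greedily match left vertices, then look for augmenting paths:
  Match 1 -- 8
  Match 2 -- 7
  Match 3 -- 6
  Match 4 -- 5
  No augmenting path remains.

Step 3: Verify this is maximum:
  Matching size 4 = min(|L|, |R|) = min(4, 4), which is an upper bound, so this matching is maximum.

Maximum matching: {(1,8), (2,7), (3,6), (4,5)}
Size: 4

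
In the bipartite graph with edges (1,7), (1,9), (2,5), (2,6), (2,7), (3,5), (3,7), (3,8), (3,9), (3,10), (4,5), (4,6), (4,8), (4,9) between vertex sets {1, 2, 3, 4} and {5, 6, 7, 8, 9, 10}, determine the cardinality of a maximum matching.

Step 1: List the neighbors of each left vertex:
  1: 7, 9
  2: 5, 6, 7
  3: 5, 7, 8, 9, 10
  4: 5, 6, 8, 9

Step 2: Greedily match left vertices, then look for augmenting paths:
  Match 1 -- 7
  Match 2 -- 5
  Match 3 -- 8
  Match 4 -- 6
  No augmenting path remains.

Step 3: Verify this is maximum:
  Matching size 4 = min(|L|, |R|) = min(4, 6), which is an upper bound, so this matching is maximum.

Maximum matching: {(1,7), (2,5), (3,8), (4,6)}
Size: 4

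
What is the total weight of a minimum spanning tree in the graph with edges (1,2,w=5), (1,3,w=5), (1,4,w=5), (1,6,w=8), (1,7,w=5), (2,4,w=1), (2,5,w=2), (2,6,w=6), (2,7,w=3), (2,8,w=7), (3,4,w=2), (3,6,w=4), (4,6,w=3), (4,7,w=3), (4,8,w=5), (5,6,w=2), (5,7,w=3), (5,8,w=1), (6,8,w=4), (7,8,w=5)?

Apply Kruskal's algorithm (sort edges by weight, add if no cycle):

Sorted edges by weight:
  (2,4) w=1
  (5,8) w=1
  (2,5) w=2
  (3,4) w=2
  (5,6) w=2
  (2,7) w=3
  (4,6) w=3
  (4,7) w=3
  (5,7) w=3
  (3,6) w=4
  (6,8) w=4
  (1,2) w=5
  (1,7) w=5
  (1,3) w=5
  (1,4) w=5
  (4,8) w=5
  (7,8) w=5
  (2,6) w=6
  (2,8) w=7
  (1,6) w=8

Add edge (2,4) w=1 -- no cycle. Running total: 1
Add edge (5,8) w=1 -- no cycle. Running total: 2
Add edge (2,5) w=2 -- no cycle. Running total: 4
Add edge (3,4) w=2 -- no cycle. Running total: 6
Add edge (5,6) w=2 -- no cycle. Running total: 8
Add edge (2,7) w=3 -- no cycle. Running total: 11
Skip edge (4,6) w=3 -- would create cycle
Skip edge (4,7) w=3 -- would create cycle
Skip edge (5,7) w=3 -- would create cycle
Skip edge (3,6) w=4 -- would create cycle
Skip edge (6,8) w=4 -- would create cycle
Add edge (1,2) w=5 -- no cycle. Running total: 16

MST edges: (2,4,w=1), (5,8,w=1), (2,5,w=2), (3,4,w=2), (5,6,w=2), (2,7,w=3), (1,2,w=5)
Total MST weight: 1 + 1 + 2 + 2 + 2 + 3 + 5 = 16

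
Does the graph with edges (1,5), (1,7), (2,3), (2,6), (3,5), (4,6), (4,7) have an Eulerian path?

Step 1: Find the degree of each vertex:
  deg(1) = 2
  deg(2) = 2
  deg(3) = 2
  deg(4) = 2
  deg(5) = 2
  deg(6) = 2
  deg(7) = 2

Step 2: Count vertices with odd degree:
  All vertices have even degree (0 odd-degree vertices)

Step 3: Apply Euler's theorem:
  - Eulerian circuit exists iff graph is connected and all vertices have even degree
  - Eulerian path exists iff graph is connected and has 0 or 2 odd-degree vertices

Graph is connected with 0 odd-degree vertices.
Both Eulerian circuit and Eulerian path exist.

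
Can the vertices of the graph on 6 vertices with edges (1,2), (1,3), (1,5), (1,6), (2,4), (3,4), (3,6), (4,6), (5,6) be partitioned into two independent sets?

Step 1: Attempt 2-coloring using BFS:
  Start at vertex 1, assign color 0
  Color vertex 2 with color 1 (neighbor of 1)
  Color vertex 3 with color 1 (neighbor of 1)
  Color vertex 5 with color 1 (neighbor of 1)
  Color vertex 6 with color 1 (neighbor of 1)
  Color vertex 4 with color 0 (neighbor of 2)

Step 2: Conflict found! Vertices 3 and 6 are adjacent but have the same color.
This means the graph contains an odd cycle.

The graph is NOT bipartite.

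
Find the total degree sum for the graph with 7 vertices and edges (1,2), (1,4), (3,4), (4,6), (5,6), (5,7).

Step 1: Count edges incident to each vertex:
  deg(1) = 2 (neighbors: 2, 4)
  deg(2) = 1 (neighbors: 1)
  deg(3) = 1 (neighbors: 4)
  deg(4) = 3 (neighbors: 1, 3, 6)
  deg(5) = 2 (neighbors: 6, 7)
  deg(6) = 2 (neighbors: 4, 5)
  deg(7) = 1 (neighbors: 5)

Step 2: Sum all degrees:
  2 + 1 + 1 + 3 + 2 + 2 + 1 = 12

Verification: sum of degrees = 2 * |E| = 2 * 6 = 12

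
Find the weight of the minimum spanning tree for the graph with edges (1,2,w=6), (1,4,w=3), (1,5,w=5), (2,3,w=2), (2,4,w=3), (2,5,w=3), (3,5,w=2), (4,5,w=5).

Apply Kruskal's algorithm (sort edges by weight, add if no cycle):

Sorted edges by weight:
  (2,3) w=2
  (3,5) w=2
  (1,4) w=3
  (2,5) w=3
  (2,4) w=3
  (1,5) w=5
  (4,5) w=5
  (1,2) w=6

Add edge (2,3) w=2 -- no cycle. Running total: 2
Add edge (3,5) w=2 -- no cycle. Running total: 4
Add edge (1,4) w=3 -- no cycle. Running total: 7
Skip edge (2,5) w=3 -- would create cycle
Add edge (2,4) w=3 -- no cycle. Running total: 10

MST edges: (2,3,w=2), (3,5,w=2), (1,4,w=3), (2,4,w=3)
Total MST weight: 2 + 2 + 3 + 3 = 10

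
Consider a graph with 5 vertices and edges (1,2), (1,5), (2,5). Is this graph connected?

Step 1: Build adjacency list from edges:
  1: 2, 5
  2: 1, 5
  3: (none)
  4: (none)
  5: 1, 2

Step 2: Run BFS/DFS from vertex 1:
  Visited: {1, 2, 5}
  Reached 3 of 5 vertices

Step 3: Only 3 of 5 vertices reached. Graph is disconnected.
Connected components: {1, 2, 5}, {3}, {4}
Answer: No, the graph is not connected (3 components).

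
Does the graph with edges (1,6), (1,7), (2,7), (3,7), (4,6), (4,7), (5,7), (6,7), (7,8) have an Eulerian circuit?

Step 1: Find the degree of each vertex:
  deg(1) = 2
  deg(2) = 1
  deg(3) = 1
  deg(4) = 2
  deg(5) = 1
  deg(6) = 3
  deg(7) = 7
  deg(8) = 1

Step 2: Count vertices with odd degree:
  Odd-degree vertices: 2, 3, 5, 6, 7, 8 (6 total)

Step 3: Apply Euler's theorem:
  - Eulerian circuit exists iff graph is connected and all vertices have even degree
  - Eulerian path exists iff graph is connected and has 0 or 2 odd-degree vertices

Graph has 6 odd-degree vertices (need 0 or 2).
Neither Eulerian path nor Eulerian circuit exists.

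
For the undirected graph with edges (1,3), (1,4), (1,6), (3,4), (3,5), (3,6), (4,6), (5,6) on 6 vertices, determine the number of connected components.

Step 1: Build adjacency list from edges:
  1: 3, 4, 6
  2: (none)
  3: 1, 4, 5, 6
  4: 1, 3, 6
  5: 3, 6
  6: 1, 3, 4, 5

Step 2: Run BFS/DFS from vertex 1:
  Visited: {1, 3, 4, 6, 5}
  Reached 5 of 6 vertices

Step 3: Only 5 of 6 vertices reached. Graph is disconnected.
Connected components: {1, 3, 4, 5, 6}, {2}
Number of connected components: 2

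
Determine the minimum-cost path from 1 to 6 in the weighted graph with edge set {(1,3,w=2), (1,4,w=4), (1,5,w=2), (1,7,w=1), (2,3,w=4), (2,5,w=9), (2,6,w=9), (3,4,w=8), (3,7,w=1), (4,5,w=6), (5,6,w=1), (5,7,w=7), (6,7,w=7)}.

Step 1: Build adjacency list with weights:
  1: 3(w=2), 4(w=4), 5(w=2), 7(w=1)
  2: 3(w=4), 5(w=9), 6(w=9)
  3: 1(w=2), 2(w=4), 4(w=8), 7(w=1)
  4: 1(w=4), 3(w=8), 5(w=6)
  5: 1(w=2), 2(w=9), 4(w=6), 6(w=1), 7(w=7)
  6: 2(w=9), 5(w=1), 7(w=7)
  7: 1(w=1), 3(w=1), 5(w=7), 6(w=7)

Step 2: Apply Dijkstra's algorithm from vertex 1:
  Visit vertex 1 (distance=0)
    Update dist[3] = 2
    Update dist[4] = 4
    Update dist[5] = 2
    Update dist[7] = 1
  Visit vertex 7 (distance=1)
    Update dist[6] = 8
  Visit vertex 3 (distance=2)
    Update dist[2] = 6
  Visit vertex 5 (distance=2)
    Update dist[6] = 3
  Visit vertex 6 (distance=3)

Step 3: Shortest path: 1 -> 5 -> 6
Total weight: 2 + 1 = 3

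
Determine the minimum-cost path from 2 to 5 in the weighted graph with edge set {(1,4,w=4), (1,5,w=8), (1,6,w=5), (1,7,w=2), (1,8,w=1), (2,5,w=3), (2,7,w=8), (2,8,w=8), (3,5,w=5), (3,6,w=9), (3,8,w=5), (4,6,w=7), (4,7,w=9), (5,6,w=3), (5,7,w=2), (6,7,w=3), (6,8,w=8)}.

Step 1: Build adjacency list with weights:
  1: 4(w=4), 5(w=8), 6(w=5), 7(w=2), 8(w=1)
  2: 5(w=3), 7(w=8), 8(w=8)
  3: 5(w=5), 6(w=9), 8(w=5)
  4: 1(w=4), 6(w=7), 7(w=9)
  5: 1(w=8), 2(w=3), 3(w=5), 6(w=3), 7(w=2)
  6: 1(w=5), 3(w=9), 4(w=7), 5(w=3), 7(w=3), 8(w=8)
  7: 1(w=2), 2(w=8), 4(w=9), 5(w=2), 6(w=3)
  8: 1(w=1), 2(w=8), 3(w=5), 6(w=8)

Step 2: Apply Dijkstra's algorithm from vertex 2:
  Visit vertex 2 (distance=0)
    Update dist[5] = 3
    Update dist[7] = 8
    Update dist[8] = 8
  Visit vertex 5 (distance=3)
    Update dist[1] = 11
    Update dist[3] = 8
    Update dist[6] = 6
    Update dist[7] = 5

Step 3: Shortest path: 2 -> 5
Total weight: 3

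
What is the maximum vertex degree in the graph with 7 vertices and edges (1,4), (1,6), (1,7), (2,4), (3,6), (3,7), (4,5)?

Step 1: Count edges incident to each vertex:
  deg(1) = 3 (neighbors: 4, 6, 7)
  deg(2) = 1 (neighbors: 4)
  deg(3) = 2 (neighbors: 6, 7)
  deg(4) = 3 (neighbors: 1, 2, 5)
  deg(5) = 1 (neighbors: 4)
  deg(6) = 2 (neighbors: 1, 3)
  deg(7) = 2 (neighbors: 1, 3)

Step 2: Find maximum:
  max(3, 1, 2, 3, 1, 2, 2) = 3 (vertex 1)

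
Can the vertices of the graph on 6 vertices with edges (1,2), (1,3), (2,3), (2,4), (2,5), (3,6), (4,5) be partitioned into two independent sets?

Step 1: Attempt 2-coloring using BFS:
  Start at vertex 1, assign color 0
  Color vertex 2 with color 1 (neighbor of 1)
  Color vertex 3 with color 1 (neighbor of 1)

Step 2: Conflict found! Vertices 2 and 3 are adjacent but have the same color.
This means the graph contains an odd cycle.

The graph is NOT bipartite.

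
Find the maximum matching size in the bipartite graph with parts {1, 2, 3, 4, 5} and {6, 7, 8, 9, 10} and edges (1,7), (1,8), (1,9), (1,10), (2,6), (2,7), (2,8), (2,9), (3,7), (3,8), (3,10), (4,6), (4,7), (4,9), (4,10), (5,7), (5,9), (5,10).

Step 1: List the neighbors of each left vertex:
  1: 7, 8, 9, 10
  2: 6, 7, 8, 9
  3: 7, 8, 10
  4: 6, 7, 9, 10
  5: 7, 9, 10

Step 2: Greedily match left vertices, then look for augmenting paths:
  Match 1 -- 7
  Match 2 -- 6
  Match 3 -- 8
  Match 4 -- 9
  Match 5 -- 10
  No augmenting path remains.

Step 3: Verify this is maximum:
  Matching size 5 = min(|L|, |R|) = min(5, 5), which is an upper bound, so this matching is maximum.

Maximum matching: {(1,7), (2,6), (3,8), (4,9), (5,10)}
Size: 5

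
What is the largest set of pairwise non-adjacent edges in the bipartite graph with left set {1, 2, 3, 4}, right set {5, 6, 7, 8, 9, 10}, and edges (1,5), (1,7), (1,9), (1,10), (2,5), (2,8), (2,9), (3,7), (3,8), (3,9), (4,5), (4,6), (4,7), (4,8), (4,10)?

Step 1: List the neighbors of each left vertex:
  1: 5, 7, 9, 10
  2: 5, 8, 9
  3: 7, 8, 9
  4: 5, 6, 7, 8, 10

Step 2: Greedily match left vertices, then look for augmenting paths:
  Match 1 -- 5
  Match 2 -- 8
  Match 3 -- 7
  Match 4 -- 6
  No augmenting path remains.

Step 3: Verify this is maximum:
  Matching size 4 = min(|L|, |R|) = min(4, 6), which is an upper bound, so this matching is maximum.

Maximum matching: {(1,5), (2,8), (3,7), (4,6)}
Size: 4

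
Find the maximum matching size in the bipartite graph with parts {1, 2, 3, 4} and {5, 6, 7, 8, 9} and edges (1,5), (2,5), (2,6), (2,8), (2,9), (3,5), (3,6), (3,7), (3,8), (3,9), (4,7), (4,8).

Step 1: List the neighbors of each left vertex:
  1: 5
  2: 5, 6, 8, 9
  3: 5, 6, 7, 8, 9
  4: 7, 8

Step 2: Greedily match left vertices, then look for augmenting paths:
  Match 1 -- 5
  Match 2 -- 6
  Match 3 -- 7
  Match 4 -- 8
  No augmenting path remains.

Step 3: Verify this is maximum:
  Matching size 4 = min(|L|, |R|) = min(4, 5), which is an upper bound, so this matching is maximum.

Maximum matching: {(1,5), (2,6), (3,7), (4,8)}
Size: 4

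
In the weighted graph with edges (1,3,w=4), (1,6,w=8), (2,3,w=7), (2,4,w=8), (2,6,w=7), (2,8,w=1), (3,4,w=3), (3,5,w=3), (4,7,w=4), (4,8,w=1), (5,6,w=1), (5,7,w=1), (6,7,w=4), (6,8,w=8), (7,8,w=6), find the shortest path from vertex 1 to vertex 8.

Step 1: Build adjacency list with weights:
  1: 3(w=4), 6(w=8)
  2: 3(w=7), 4(w=8), 6(w=7), 8(w=1)
  3: 1(w=4), 2(w=7), 4(w=3), 5(w=3)
  4: 2(w=8), 3(w=3), 7(w=4), 8(w=1)
  5: 3(w=3), 6(w=1), 7(w=1)
  6: 1(w=8), 2(w=7), 5(w=1), 7(w=4), 8(w=8)
  7: 4(w=4), 5(w=1), 6(w=4), 8(w=6)
  8: 2(w=1), 4(w=1), 6(w=8), 7(w=6)

Step 2: Apply Dijkstra's algorithm from vertex 1:
  Visit vertex 1 (distance=0)
    Update dist[3] = 4
    Update dist[6] = 8
  Visit vertex 3 (distance=4)
    Update dist[2] = 11
    Update dist[4] = 7
    Update dist[5] = 7
  Visit vertex 4 (distance=7)
    Update dist[7] = 11
    Update dist[8] = 8
  Visit vertex 5 (distance=7)
    Update dist[7] = 8
  Visit vertex 6 (distance=8)
  Visit vertex 7 (distance=8)
  Visit vertex 8 (distance=8)
    Update dist[2] = 9

Step 3: Shortest path: 1 -> 3 -> 4 -> 8
Total weight: 4 + 3 + 1 = 8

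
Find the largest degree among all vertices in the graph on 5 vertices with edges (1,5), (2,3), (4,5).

Step 1: Count edges incident to each vertex:
  deg(1) = 1 (neighbors: 5)
  deg(2) = 1 (neighbors: 3)
  deg(3) = 1 (neighbors: 2)
  deg(4) = 1 (neighbors: 5)
  deg(5) = 2 (neighbors: 1, 4)

Step 2: Find maximum:
  max(1, 1, 1, 1, 2) = 2 (vertex 5)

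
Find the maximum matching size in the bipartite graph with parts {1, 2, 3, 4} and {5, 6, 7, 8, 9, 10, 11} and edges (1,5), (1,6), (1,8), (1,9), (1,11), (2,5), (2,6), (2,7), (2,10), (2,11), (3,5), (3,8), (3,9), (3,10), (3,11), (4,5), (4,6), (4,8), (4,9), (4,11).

Step 1: List the neighbors of each left vertex:
  1: 5, 6, 8, 9, 11
  2: 5, 6, 7, 10, 11
  3: 5, 8, 9, 10, 11
  4: 5, 6, 8, 9, 11

Step 2: Greedily match left vertices, then look for augmenting paths:
  Match 1 -- 5
  Match 2 -- 6
  Match 3 -- 8
  Match 4 -- 9
  No augmenting path remains.

Step 3: Verify this is maximum:
  Matching size 4 = min(|L|, |R|) = min(4, 7), which is an upper bound, so this matching is maximum.

Maximum matching: {(1,5), (2,6), (3,8), (4,9)}
Size: 4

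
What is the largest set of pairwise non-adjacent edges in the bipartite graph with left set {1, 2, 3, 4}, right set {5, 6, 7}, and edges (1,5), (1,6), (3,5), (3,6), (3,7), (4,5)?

Step 1: List the neighbors of each left vertex:
  1: 5, 6
  2: (none)
  3: 5, 6, 7
  4: 5

Step 2: Greedily match left vertices, then look for augmenting paths:
  Match 1 -- 6
  Match 3 -- 7
  Match 4 -- 5
  No augmenting path remains.

Step 3: Verify this is maximum:
  Matching size 3 = min(|L|, |R|) = min(4, 3), which is an upper bound, so this matching is maximum.

Maximum matching: {(1,6), (3,7), (4,5)}
Size: 3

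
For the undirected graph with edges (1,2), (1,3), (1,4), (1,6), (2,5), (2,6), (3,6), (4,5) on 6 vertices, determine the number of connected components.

Step 1: Build adjacency list from edges:
  1: 2, 3, 4, 6
  2: 1, 5, 6
  3: 1, 6
  4: 1, 5
  5: 2, 4
  6: 1, 2, 3

Step 2: Run BFS/DFS from vertex 1:
  Visited: {1, 2, 3, 4, 6, 5}
  Reached 6 of 6 vertices

Step 3: All 6 vertices reached from vertex 1, so the graph is connected.
Number of connected components: 1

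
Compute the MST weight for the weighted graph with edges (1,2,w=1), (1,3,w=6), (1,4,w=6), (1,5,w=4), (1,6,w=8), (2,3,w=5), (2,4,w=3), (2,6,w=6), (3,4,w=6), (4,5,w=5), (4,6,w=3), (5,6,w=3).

Apply Kruskal's algorithm (sort edges by weight, add if no cycle):

Sorted edges by weight:
  (1,2) w=1
  (2,4) w=3
  (4,6) w=3
  (5,6) w=3
  (1,5) w=4
  (2,3) w=5
  (4,5) w=5
  (1,4) w=6
  (1,3) w=6
  (2,6) w=6
  (3,4) w=6
  (1,6) w=8

Add edge (1,2) w=1 -- no cycle. Running total: 1
Add edge (2,4) w=3 -- no cycle. Running total: 4
Add edge (4,6) w=3 -- no cycle. Running total: 7
Add edge (5,6) w=3 -- no cycle. Running total: 10
Skip edge (1,5) w=4 -- would create cycle
Add edge (2,3) w=5 -- no cycle. Running total: 15

MST edges: (1,2,w=1), (2,4,w=3), (4,6,w=3), (5,6,w=3), (2,3,w=5)
Total MST weight: 1 + 3 + 3 + 3 + 5 = 15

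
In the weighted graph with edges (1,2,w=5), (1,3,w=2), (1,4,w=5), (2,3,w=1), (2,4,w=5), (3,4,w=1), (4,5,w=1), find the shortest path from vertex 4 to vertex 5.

Step 1: Build adjacency list with weights:
  1: 2(w=5), 3(w=2), 4(w=5)
  2: 1(w=5), 3(w=1), 4(w=5)
  3: 1(w=2), 2(w=1), 4(w=1)
  4: 1(w=5), 2(w=5), 3(w=1), 5(w=1)
  5: 4(w=1)

Step 2: Apply Dijkstra's algorithm from vertex 4:
  Visit vertex 4 (distance=0)
    Update dist[1] = 5
    Update dist[2] = 5
    Update dist[3] = 1
    Update dist[5] = 1
  Visit vertex 3 (distance=1)
    Update dist[1] = 3
    Update dist[2] = 2
  Visit vertex 5 (distance=1)

Step 3: Shortest path: 4 -> 5
Total weight: 1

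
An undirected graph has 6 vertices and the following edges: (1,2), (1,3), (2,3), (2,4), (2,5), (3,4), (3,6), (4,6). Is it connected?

Step 1: Build adjacency list from edges:
  1: 2, 3
  2: 1, 3, 4, 5
  3: 1, 2, 4, 6
  4: 2, 3, 6
  5: 2
  6: 3, 4

Step 2: Run BFS/DFS from vertex 1:
  Visited: {1, 2, 3, 4, 5, 6}
  Reached 6 of 6 vertices

Step 3: All 6 vertices reached from vertex 1, so the graph is connected.
Answer: Yes, the graph is connected.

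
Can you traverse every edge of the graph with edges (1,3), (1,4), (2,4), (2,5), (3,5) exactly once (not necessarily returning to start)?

Step 1: Find the degree of each vertex:
  deg(1) = 2
  deg(2) = 2
  deg(3) = 2
  deg(4) = 2
  deg(5) = 2

Step 2: Count vertices with odd degree:
  All vertices have even degree (0 odd-degree vertices)

Step 3: Apply Euler's theorem:
  - Eulerian circuit exists iff graph is connected and all vertices have even degree
  - Eulerian path exists iff graph is connected and has 0 or 2 odd-degree vertices

Graph is connected with 0 odd-degree vertices.
Both Eulerian circuit and Eulerian path exist.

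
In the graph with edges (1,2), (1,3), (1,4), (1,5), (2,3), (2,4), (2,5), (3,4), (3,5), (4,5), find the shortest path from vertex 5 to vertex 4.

Step 1: Build adjacency list:
  1: 2, 3, 4, 5
  2: 1, 3, 4, 5
  3: 1, 2, 4, 5
  4: 1, 2, 3, 5
  5: 1, 2, 3, 4

Step 2: BFS from vertex 5 to find shortest path to 4:
  vertex 1 reached at distance 1
  vertex 2 reached at distance 1
  vertex 3 reached at distance 1
  vertex 4 reached at distance 1

Step 3: Shortest path: 5 -> 4
Path length: 1 edge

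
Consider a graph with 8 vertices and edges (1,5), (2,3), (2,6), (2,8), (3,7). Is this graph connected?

Step 1: Build adjacency list from edges:
  1: 5
  2: 3, 6, 8
  3: 2, 7
  4: (none)
  5: 1
  6: 2
  7: 3
  8: 2

Step 2: Run BFS/DFS from vertex 1:
  Visited: {1, 5}
  Reached 2 of 8 vertices

Step 3: Only 2 of 8 vertices reached. Graph is disconnected.
Connected components: {1, 5}, {2, 3, 6, 7, 8}, {4}
Answer: No, the graph is not connected (3 components).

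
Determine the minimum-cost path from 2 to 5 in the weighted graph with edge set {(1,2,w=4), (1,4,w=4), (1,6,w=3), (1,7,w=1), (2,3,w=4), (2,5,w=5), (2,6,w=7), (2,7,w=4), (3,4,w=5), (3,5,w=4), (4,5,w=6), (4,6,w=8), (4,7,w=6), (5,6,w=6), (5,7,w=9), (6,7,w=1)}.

Step 1: Build adjacency list with weights:
  1: 2(w=4), 4(w=4), 6(w=3), 7(w=1)
  2: 1(w=4), 3(w=4), 5(w=5), 6(w=7), 7(w=4)
  3: 2(w=4), 4(w=5), 5(w=4)
  4: 1(w=4), 3(w=5), 5(w=6), 6(w=8), 7(w=6)
  5: 2(w=5), 3(w=4), 4(w=6), 6(w=6), 7(w=9)
  6: 1(w=3), 2(w=7), 4(w=8), 5(w=6), 7(w=1)
  7: 1(w=1), 2(w=4), 4(w=6), 5(w=9), 6(w=1)

Step 2: Apply Dijkstra's algorithm from vertex 2:
  Visit vertex 2 (distance=0)
    Update dist[1] = 4
    Update dist[3] = 4
    Update dist[5] = 5
    Update dist[6] = 7
    Update dist[7] = 4
  Visit vertex 1 (distance=4)
    Update dist[4] = 8
  Visit vertex 3 (distance=4)
  Visit vertex 7 (distance=4)
    Update dist[6] = 5
  Visit vertex 5 (distance=5)

Step 3: Shortest path: 2 -> 5
Total weight: 5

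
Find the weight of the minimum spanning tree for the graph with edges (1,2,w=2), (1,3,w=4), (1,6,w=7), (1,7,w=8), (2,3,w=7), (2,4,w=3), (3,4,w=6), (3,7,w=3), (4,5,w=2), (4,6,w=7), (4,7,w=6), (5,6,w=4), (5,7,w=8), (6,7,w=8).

Apply Kruskal's algorithm (sort edges by weight, add if no cycle):

Sorted edges by weight:
  (1,2) w=2
  (4,5) w=2
  (2,4) w=3
  (3,7) w=3
  (1,3) w=4
  (5,6) w=4
  (3,4) w=6
  (4,7) w=6
  (1,6) w=7
  (2,3) w=7
  (4,6) w=7
  (1,7) w=8
  (5,7) w=8
  (6,7) w=8

Add edge (1,2) w=2 -- no cycle. Running total: 2
Add edge (4,5) w=2 -- no cycle. Running total: 4
Add edge (2,4) w=3 -- no cycle. Running total: 7
Add edge (3,7) w=3 -- no cycle. Running total: 10
Add edge (1,3) w=4 -- no cycle. Running total: 14
Add edge (5,6) w=4 -- no cycle. Running total: 18

MST edges: (1,2,w=2), (4,5,w=2), (2,4,w=3), (3,7,w=3), (1,3,w=4), (5,6,w=4)
Total MST weight: 2 + 2 + 3 + 3 + 4 + 4 = 18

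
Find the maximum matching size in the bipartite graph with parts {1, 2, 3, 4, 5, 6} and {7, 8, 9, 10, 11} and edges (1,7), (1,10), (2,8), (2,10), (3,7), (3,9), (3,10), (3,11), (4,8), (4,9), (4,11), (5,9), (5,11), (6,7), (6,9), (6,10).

Step 1: List the neighbors of each left vertex:
  1: 7, 10
  2: 8, 10
  3: 7, 9, 10, 11
  4: 8, 9, 11
  5: 9, 11
  6: 7, 9, 10

Step 2: Greedily match left vertices, then look for augmenting paths:
  Match 1 -- 7
  Match 2 -- 8
  Match 3 -- 9
  Match 4 -- 11
  Match 6 -- 10
  No augmenting path remains.

Step 3: Verify this is maximum:
  Matching size 5 = min(|L|, |R|) = min(6, 5), which is an upper bound, so this matching is maximum.

Maximum matching: {(1,7), (2,8), (3,9), (4,11), (6,10)}
Size: 5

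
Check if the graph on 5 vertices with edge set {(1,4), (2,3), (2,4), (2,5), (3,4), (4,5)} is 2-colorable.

Step 1: Attempt 2-coloring using BFS:
  Start at vertex 1, assign color 0
  Color vertex 4 with color 1 (neighbor of 1)
  Color vertex 2 with color 0 (neighbor of 4)
  Color vertex 3 with color 0 (neighbor of 4)
  Color vertex 5 with color 0 (neighbor of 4)

Step 2: Conflict found! Vertices 2 and 3 are adjacent but have the same color.
This means the graph contains an odd cycle.

The graph is NOT bipartite.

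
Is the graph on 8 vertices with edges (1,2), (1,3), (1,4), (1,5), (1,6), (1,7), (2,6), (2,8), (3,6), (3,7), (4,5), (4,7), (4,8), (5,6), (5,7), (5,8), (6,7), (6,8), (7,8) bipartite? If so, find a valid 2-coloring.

Step 1: Attempt 2-coloring using BFS:
  Start at vertex 1, assign color 0
  Color vertex 2 with color 1 (neighbor of 1)
  Color vertex 3 with color 1 (neighbor of 1)
  Color vertex 4 with color 1 (neighbor of 1)
  Color vertex 5 with color 1 (neighbor of 1)
  Color vertex 6 with color 1 (neighbor of 1)
  Color vertex 7 with color 1 (neighbor of 1)

Step 2: Conflict found! Vertices 2 and 6 are adjacent but have the same color.
This means the graph contains an odd cycle.

The graph is NOT bipartite.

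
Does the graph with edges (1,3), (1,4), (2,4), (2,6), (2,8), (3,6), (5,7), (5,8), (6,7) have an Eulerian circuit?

Step 1: Find the degree of each vertex:
  deg(1) = 2
  deg(2) = 3
  deg(3) = 2
  deg(4) = 2
  deg(5) = 2
  deg(6) = 3
  deg(7) = 2
  deg(8) = 2

Step 2: Count vertices with odd degree:
  Odd-degree vertices: 2, 6 (2 total)

Step 3: Apply Euler's theorem:
  - Eulerian circuit exists iff graph is connected and all vertices have even degree
  - Eulerian path exists iff graph is connected and has 0 or 2 odd-degree vertices

Graph is connected with exactly 2 odd-degree vertices (2, 6).
Eulerian path exists (starting and ending at the odd-degree vertices), but no Eulerian circuit.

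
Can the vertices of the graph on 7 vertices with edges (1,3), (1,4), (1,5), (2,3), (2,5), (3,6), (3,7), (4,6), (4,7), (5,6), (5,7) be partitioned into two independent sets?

Step 1: Attempt 2-coloring using BFS:
  Start at vertex 1, assign color 0
  Color vertex 3 with color 1 (neighbor of 1)
  Color vertex 4 with color 1 (neighbor of 1)
  Color vertex 5 with color 1 (neighbor of 1)
  Color vertex 2 with color 0 (neighbor of 3)
  Color vertex 6 with color 0 (neighbor of 3)
  Color vertex 7 with color 0 (neighbor of 3)

Step 2: 2-coloring succeeded. No conflicts found.
  Set A (color 0): {1, 2, 6, 7}
  Set B (color 1): {3, 4, 5}

The graph is bipartite with partition {1, 2, 6, 7}, {3, 4, 5}.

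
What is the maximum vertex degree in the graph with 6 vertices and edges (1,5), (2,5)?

Step 1: Count edges incident to each vertex:
  deg(1) = 1 (neighbors: 5)
  deg(2) = 1 (neighbors: 5)
  deg(3) = 0 (neighbors: none)
  deg(4) = 0 (neighbors: none)
  deg(5) = 2 (neighbors: 1, 2)
  deg(6) = 0 (neighbors: none)

Step 2: Find maximum:
  max(1, 1, 0, 0, 2, 0) = 2 (vertex 5)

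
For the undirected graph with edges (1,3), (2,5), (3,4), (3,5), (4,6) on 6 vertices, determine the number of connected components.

Step 1: Build adjacency list from edges:
  1: 3
  2: 5
  3: 1, 4, 5
  4: 3, 6
  5: 2, 3
  6: 4

Step 2: Run BFS/DFS from vertex 1:
  Visited: {1, 3, 4, 5, 6, 2}
  Reached 6 of 6 vertices

Step 3: All 6 vertices reached from vertex 1, so the graph is connected.
Number of connected components: 1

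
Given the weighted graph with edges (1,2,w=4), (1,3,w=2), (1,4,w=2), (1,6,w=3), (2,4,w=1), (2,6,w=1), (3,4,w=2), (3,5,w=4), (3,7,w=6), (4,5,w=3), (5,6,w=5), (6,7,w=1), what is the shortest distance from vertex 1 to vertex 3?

Step 1: Build adjacency list with weights:
  1: 2(w=4), 3(w=2), 4(w=2), 6(w=3)
  2: 1(w=4), 4(w=1), 6(w=1)
  3: 1(w=2), 4(w=2), 5(w=4), 7(w=6)
  4: 1(w=2), 2(w=1), 3(w=2), 5(w=3)
  5: 3(w=4), 4(w=3), 6(w=5)
  6: 1(w=3), 2(w=1), 5(w=5), 7(w=1)
  7: 3(w=6), 6(w=1)

Step 2: Apply Dijkstra's algorithm from vertex 1:
  Visit vertex 1 (distance=0)
    Update dist[2] = 4
    Update dist[3] = 2
    Update dist[4] = 2
    Update dist[6] = 3
  Visit vertex 3 (distance=2)
    Update dist[5] = 6
    Update dist[7] = 8

Step 3: Shortest path: 1 -> 3
Total weight: 2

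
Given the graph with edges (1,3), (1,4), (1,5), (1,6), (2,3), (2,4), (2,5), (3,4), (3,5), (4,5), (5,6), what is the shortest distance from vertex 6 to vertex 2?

Step 1: Build adjacency list:
  1: 3, 4, 5, 6
  2: 3, 4, 5
  3: 1, 2, 4, 5
  4: 1, 2, 3, 5
  5: 1, 2, 3, 4, 6
  6: 1, 5

Step 2: BFS from vertex 6 to find shortest path to 2:
  vertex 1 reached at distance 1
  vertex 5 reached at distance 1
  vertex 3 reached at distance 2
  vertex 4 reached at distance 2
  vertex 2 reached at distance 2

Step 3: Shortest path: 6 -> 5 -> 2
Path length: 2 edges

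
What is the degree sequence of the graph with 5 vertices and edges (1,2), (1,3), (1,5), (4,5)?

Step 1: Count edges incident to each vertex:
  deg(1) = 3 (neighbors: 2, 3, 5)
  deg(2) = 1 (neighbors: 1)
  deg(3) = 1 (neighbors: 1)
  deg(4) = 1 (neighbors: 5)
  deg(5) = 2 (neighbors: 1, 4)

Step 2: Sort degrees in non-increasing order:
  Degrees: [3, 1, 1, 1, 2] -> sorted: [3, 2, 1, 1, 1]

Degree sequence: [3, 2, 1, 1, 1]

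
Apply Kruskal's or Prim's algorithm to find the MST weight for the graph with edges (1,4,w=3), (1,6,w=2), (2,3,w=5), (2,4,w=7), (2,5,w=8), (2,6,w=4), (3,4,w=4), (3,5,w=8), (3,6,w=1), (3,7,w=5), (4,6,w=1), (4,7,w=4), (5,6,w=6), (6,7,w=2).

Apply Kruskal's algorithm (sort edges by weight, add if no cycle):

Sorted edges by weight:
  (3,6) w=1
  (4,6) w=1
  (1,6) w=2
  (6,7) w=2
  (1,4) w=3
  (2,6) w=4
  (3,4) w=4
  (4,7) w=4
  (2,3) w=5
  (3,7) w=5
  (5,6) w=6
  (2,4) w=7
  (2,5) w=8
  (3,5) w=8

Add edge (3,6) w=1 -- no cycle. Running total: 1
Add edge (4,6) w=1 -- no cycle. Running total: 2
Add edge (1,6) w=2 -- no cycle. Running total: 4
Add edge (6,7) w=2 -- no cycle. Running total: 6
Skip edge (1,4) w=3 -- would create cycle
Add edge (2,6) w=4 -- no cycle. Running total: 10
Skip edge (3,4) w=4 -- would create cycle
Skip edge (4,7) w=4 -- would create cycle
Skip edge (2,3) w=5 -- would create cycle
Skip edge (3,7) w=5 -- would create cycle
Add edge (5,6) w=6 -- no cycle. Running total: 16

MST edges: (3,6,w=1), (4,6,w=1), (1,6,w=2), (6,7,w=2), (2,6,w=4), (5,6,w=6)
Total MST weight: 1 + 1 + 2 + 2 + 4 + 6 = 16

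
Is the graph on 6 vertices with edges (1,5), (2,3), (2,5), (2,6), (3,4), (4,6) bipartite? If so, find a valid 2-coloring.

Step 1: Attempt 2-coloring using BFS:
  Start at vertex 1, assign color 0
  Color vertex 5 with color 1 (neighbor of 1)
  Color vertex 2 with color 0 (neighbor of 5)
  Color vertex 3 with color 1 (neighbor of 2)
  Color vertex 6 with color 1 (neighbor of 2)
  Color vertex 4 with color 0 (neighbor of 3)

Step 2: 2-coloring succeeded. No conflicts found.
  Set A (color 0): {1, 2, 4}
  Set B (color 1): {3, 5, 6}

The graph is bipartite with partition {1, 2, 4}, {3, 5, 6}.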